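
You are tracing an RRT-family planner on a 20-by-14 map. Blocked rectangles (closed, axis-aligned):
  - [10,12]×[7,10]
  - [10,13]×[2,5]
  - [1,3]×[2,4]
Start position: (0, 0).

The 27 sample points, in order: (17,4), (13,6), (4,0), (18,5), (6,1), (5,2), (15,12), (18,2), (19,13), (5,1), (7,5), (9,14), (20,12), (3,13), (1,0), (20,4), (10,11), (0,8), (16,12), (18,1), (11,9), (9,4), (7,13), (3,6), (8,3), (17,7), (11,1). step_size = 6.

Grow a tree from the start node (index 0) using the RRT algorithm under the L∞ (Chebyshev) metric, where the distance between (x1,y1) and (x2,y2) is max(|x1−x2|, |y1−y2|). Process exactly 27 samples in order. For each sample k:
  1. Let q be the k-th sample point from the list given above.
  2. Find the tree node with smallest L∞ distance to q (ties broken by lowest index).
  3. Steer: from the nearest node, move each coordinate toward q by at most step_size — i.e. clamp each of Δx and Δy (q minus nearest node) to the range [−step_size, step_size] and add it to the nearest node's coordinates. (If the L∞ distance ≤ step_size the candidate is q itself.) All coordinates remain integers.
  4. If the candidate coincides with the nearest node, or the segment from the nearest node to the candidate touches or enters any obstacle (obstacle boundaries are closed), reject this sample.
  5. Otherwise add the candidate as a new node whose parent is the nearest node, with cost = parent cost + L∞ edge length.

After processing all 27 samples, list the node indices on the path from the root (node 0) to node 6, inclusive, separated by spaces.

Path: 0 1 2 3 5 6

1. q=(17,4) nearest=0 d=17 new=(6,4) → blocked by [1,3]×[2,4], reject
2. q=(13,6) nearest=0 d=13 new=(6,6) → blocked by [1,3]×[2,4], reject
3. q=(4,0) nearest=0 d=4 new=(4,0) → add node 1 parent=0 cost=4
4. q=(18,5) nearest=1 d=14 new=(10,5) → blocked by [10,13]×[2,5], reject
5. q=(6,1) nearest=1 d=2 new=(6,1) → add node 2 parent=1 cost=6
6. q=(5,2) nearest=2 d=1 new=(5,2) → add node 3 parent=2 cost=7
7. q=(15,12) nearest=3 d=10 new=(11,8) → blocked by [10,12]×[7,10], reject
8. q=(18,2) nearest=2 d=12 new=(12,2) → blocked by [10,13]×[2,5], reject
9. q=(19,13) nearest=2 d=13 new=(12,7) → blocked by [10,12]×[7,10], reject
10. q=(5,1) nearest=1 d=1 new=(5,1) → add node 4 parent=1 cost=5
11. q=(7,5) nearest=3 d=3 new=(7,5) → add node 5 parent=3 cost=10
12. q=(9,14) nearest=5 d=9 new=(9,11) → add node 6 parent=5 cost=16
13. q=(20,12) nearest=6 d=11 new=(15,12) → add node 7 parent=6 cost=22
14. q=(3,13) nearest=6 d=6 new=(3,13) → add node 8 parent=6 cost=22
15. q=(1,0) nearest=0 d=1 new=(1,0) → add node 9 parent=0 cost=1
16. q=(20,4) nearest=7 d=8 new=(20,6) → add node 10 parent=7 cost=28
17. q=(10,11) nearest=6 d=1 new=(10,11) → add node 11 parent=6 cost=17
18. q=(0,8) nearest=8 d=5 new=(0,8) → add node 12 parent=8 cost=27
19. q=(16,12) nearest=7 d=1 new=(16,12) → add node 13 parent=7 cost=23
20. q=(18,1) nearest=10 d=5 new=(18,1) → add node 14 parent=10 cost=33
21. q=(11,9) nearest=6 d=2 new=(11,9) → blocked by [10,12]×[7,10], reject
22. q=(9,4) nearest=5 d=2 new=(9,4) → add node 15 parent=5 cost=12
23. q=(7,13) nearest=6 d=2 new=(7,13) → add node 16 parent=6 cost=18
24. q=(3,6) nearest=12 d=3 new=(3,6) → add node 17 parent=12 cost=30
25. q=(8,3) nearest=15 d=1 new=(8,3) → add node 18 parent=15 cost=13
26. q=(17,7) nearest=10 d=3 new=(17,7) → add node 19 parent=10 cost=31
27. q=(11,1) nearest=15 d=3 new=(11,1) → blocked by [10,13]×[2,5], reject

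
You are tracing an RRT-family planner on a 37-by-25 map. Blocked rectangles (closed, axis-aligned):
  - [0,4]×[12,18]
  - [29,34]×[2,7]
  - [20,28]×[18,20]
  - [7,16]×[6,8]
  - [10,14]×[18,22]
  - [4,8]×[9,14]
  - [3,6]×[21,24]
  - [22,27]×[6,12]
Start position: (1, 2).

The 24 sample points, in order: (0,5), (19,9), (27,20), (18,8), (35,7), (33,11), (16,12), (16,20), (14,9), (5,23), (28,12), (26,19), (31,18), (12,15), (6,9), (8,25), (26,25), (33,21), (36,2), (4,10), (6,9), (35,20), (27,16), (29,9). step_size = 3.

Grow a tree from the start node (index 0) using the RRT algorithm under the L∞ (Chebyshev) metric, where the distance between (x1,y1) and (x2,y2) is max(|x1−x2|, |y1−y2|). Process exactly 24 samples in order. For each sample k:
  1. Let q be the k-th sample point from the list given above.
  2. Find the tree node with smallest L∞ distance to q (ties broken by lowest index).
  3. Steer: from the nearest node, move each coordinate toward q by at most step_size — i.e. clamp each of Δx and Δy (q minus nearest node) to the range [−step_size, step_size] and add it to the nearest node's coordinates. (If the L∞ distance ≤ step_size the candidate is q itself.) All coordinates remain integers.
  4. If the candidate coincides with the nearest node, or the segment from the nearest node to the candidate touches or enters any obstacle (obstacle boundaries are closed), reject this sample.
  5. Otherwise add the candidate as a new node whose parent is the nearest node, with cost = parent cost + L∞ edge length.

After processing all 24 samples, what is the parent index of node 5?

Parent of node 5: 4

1. q=(0,5) nearest=0 d=3 new=(0,5) → add node 1 parent=0 cost=3
2. q=(19,9) nearest=0 d=18 new=(4,5) → add node 2 parent=0 cost=3
3. q=(27,20) nearest=2 d=23 new=(7,8) → blocked by [7,16]×[6,8], reject
4. q=(18,8) nearest=2 d=14 new=(7,8) → blocked by [7,16]×[6,8], reject
5. q=(35,7) nearest=2 d=31 new=(7,7) → blocked by [7,16]×[6,8], reject
6. q=(33,11) nearest=2 d=29 new=(7,8) → blocked by [7,16]×[6,8], reject
7. q=(16,12) nearest=2 d=12 new=(7,8) → blocked by [7,16]×[6,8], reject
8. q=(16,20) nearest=2 d=15 new=(7,8) → blocked by [7,16]×[6,8], reject
9. q=(14,9) nearest=2 d=10 new=(7,8) → blocked by [7,16]×[6,8], reject
10. q=(5,23) nearest=1 d=18 new=(3,8) → add node 3 parent=1 cost=6
11. q=(28,12) nearest=2 d=24 new=(7,8) → blocked by [7,16]×[6,8], reject
12. q=(26,19) nearest=2 d=22 new=(7,8) → blocked by [7,16]×[6,8], reject
13. q=(31,18) nearest=2 d=27 new=(7,8) → blocked by [7,16]×[6,8], reject
14. q=(12,15) nearest=3 d=9 new=(6,11) → blocked by [4,8]×[9,14], reject
15. q=(6,9) nearest=3 d=3 new=(6,9) → blocked by [4,8]×[9,14], reject
16. q=(8,25) nearest=3 d=17 new=(6,11) → blocked by [4,8]×[9,14], reject
17. q=(26,25) nearest=2 d=22 new=(7,8) → blocked by [7,16]×[6,8], reject
18. q=(33,21) nearest=2 d=29 new=(7,8) → blocked by [7,16]×[6,8], reject
19. q=(36,2) nearest=2 d=32 new=(7,2) → add node 4 parent=2 cost=6
20. q=(4,10) nearest=3 d=2 new=(4,10) → blocked by [4,8]×[9,14], reject
21. q=(6,9) nearest=3 d=3 new=(6,9) → blocked by [4,8]×[9,14], reject
22. q=(35,20) nearest=4 d=28 new=(10,5) → add node 5 parent=4 cost=9
23. q=(27,16) nearest=5 d=17 new=(13,8) → blocked by [7,16]×[6,8], reject
24. q=(29,9) nearest=5 d=19 new=(13,8) → blocked by [7,16]×[6,8], reject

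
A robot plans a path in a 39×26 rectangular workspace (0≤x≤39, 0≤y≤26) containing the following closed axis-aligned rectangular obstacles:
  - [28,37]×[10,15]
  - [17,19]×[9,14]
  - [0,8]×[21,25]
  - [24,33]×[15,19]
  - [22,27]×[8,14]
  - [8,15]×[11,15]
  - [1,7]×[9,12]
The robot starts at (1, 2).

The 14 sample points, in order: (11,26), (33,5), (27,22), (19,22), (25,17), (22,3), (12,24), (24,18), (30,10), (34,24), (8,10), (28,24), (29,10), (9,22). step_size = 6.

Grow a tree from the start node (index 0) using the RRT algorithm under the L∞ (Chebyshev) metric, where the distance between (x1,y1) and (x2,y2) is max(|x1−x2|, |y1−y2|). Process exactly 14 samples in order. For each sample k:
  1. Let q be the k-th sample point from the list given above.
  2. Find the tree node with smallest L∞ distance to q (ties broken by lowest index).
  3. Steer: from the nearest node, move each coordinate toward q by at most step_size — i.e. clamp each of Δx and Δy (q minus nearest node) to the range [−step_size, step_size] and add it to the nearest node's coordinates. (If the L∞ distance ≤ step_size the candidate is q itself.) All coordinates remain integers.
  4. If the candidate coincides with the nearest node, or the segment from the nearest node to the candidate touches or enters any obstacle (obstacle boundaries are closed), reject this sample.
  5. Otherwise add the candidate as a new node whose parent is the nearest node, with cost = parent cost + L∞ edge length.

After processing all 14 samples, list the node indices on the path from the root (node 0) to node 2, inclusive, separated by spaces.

1. q=(11,26) nearest=0 d=24 new=(7,8) → add node 1 parent=0 cost=6
2. q=(33,5) nearest=1 d=26 new=(13,5) → add node 2 parent=1 cost=12
3. q=(27,22) nearest=2 d=17 new=(19,11) → blocked by [17,19]×[9,14], reject
4. q=(19,22) nearest=1 d=14 new=(13,14) → blocked by [8,15]×[11,15], reject
5. q=(25,17) nearest=2 d=12 new=(19,11) → blocked by [17,19]×[9,14], reject
6. q=(22,3) nearest=2 d=9 new=(19,3) → add node 3 parent=2 cost=18
7. q=(12,24) nearest=1 d=16 new=(12,14) → blocked by [8,15]×[11,15], reject
8. q=(24,18) nearest=2 d=13 new=(19,11) → blocked by [17,19]×[9,14], reject
9. q=(30,10) nearest=3 d=11 new=(25,9) → blocked by [22,27]×[8,14], reject
10. q=(34,24) nearest=2 d=21 new=(19,11) → blocked by [17,19]×[9,14], reject
11. q=(8,10) nearest=1 d=2 new=(8,10) → add node 4 parent=1 cost=8
12. q=(28,24) nearest=2 d=19 new=(19,11) → blocked by [17,19]×[9,14], reject
13. q=(29,10) nearest=3 d=10 new=(25,9) → blocked by [22,27]×[8,14], reject
14. q=(9,22) nearest=4 d=12 new=(9,16) → blocked by [8,15]×[11,15], reject

Path: 0 1 2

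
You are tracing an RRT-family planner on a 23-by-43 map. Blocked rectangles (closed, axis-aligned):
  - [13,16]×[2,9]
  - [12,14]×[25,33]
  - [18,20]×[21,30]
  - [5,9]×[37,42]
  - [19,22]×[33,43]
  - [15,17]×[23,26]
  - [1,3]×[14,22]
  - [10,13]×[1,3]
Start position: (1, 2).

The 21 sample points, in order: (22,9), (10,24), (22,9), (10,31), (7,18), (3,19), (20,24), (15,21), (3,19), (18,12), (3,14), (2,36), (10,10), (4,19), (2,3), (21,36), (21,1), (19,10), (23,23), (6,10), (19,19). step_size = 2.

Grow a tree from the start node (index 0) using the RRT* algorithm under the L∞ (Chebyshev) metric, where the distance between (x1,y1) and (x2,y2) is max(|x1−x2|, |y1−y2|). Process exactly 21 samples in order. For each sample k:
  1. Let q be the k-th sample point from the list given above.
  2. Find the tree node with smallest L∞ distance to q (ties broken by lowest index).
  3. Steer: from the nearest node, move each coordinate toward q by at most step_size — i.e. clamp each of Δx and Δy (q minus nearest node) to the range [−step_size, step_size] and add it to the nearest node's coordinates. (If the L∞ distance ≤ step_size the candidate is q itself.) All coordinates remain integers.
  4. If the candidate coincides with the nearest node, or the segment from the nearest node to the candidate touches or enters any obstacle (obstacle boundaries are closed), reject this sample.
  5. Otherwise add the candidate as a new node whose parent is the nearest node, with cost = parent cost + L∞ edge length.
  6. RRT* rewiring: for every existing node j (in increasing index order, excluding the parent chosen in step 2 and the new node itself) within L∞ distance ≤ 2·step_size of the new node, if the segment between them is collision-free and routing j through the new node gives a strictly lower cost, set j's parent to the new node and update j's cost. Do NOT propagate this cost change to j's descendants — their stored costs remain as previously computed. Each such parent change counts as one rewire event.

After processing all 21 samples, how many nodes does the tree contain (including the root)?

Node count: 20

1. q=(22,9) nearest=0 d=21 new=(3,4) → add node 1 parent=0 cost=2
2. q=(10,24) nearest=1 d=20 new=(5,6) → add node 2 parent=1 cost=4
3. q=(22,9) nearest=2 d=17 new=(7,8) → add node 3 parent=2 cost=6
4. q=(10,31) nearest=3 d=23 new=(9,10) → add node 4 parent=3 cost=8
5. q=(7,18) nearest=4 d=8 new=(7,12) → add node 5 parent=4 cost=10
6. q=(3,19) nearest=5 d=7 new=(5,14) → add node 6 parent=5 cost=12
7. q=(20,24) nearest=5 d=13 new=(9,14) → add node 7 parent=5 cost=12
8. q=(15,21) nearest=7 d=7 new=(11,16) → add node 8 parent=7 cost=14
9. q=(3,19) nearest=6 d=5 new=(3,16) → blocked by [1,3]×[14,22], reject
10. q=(18,12) nearest=8 d=7 new=(13,14) → add node 9 parent=8 cost=16
11. q=(3,14) nearest=6 d=2 new=(3,14) → blocked by [1,3]×[14,22], reject
12. q=(2,36) nearest=8 d=20 new=(9,18) → add node 10 parent=8 cost=16
13. q=(10,10) nearest=4 d=1 new=(10,10) → add node 11 parent=4 cost=9; rewire 9→11 (13<16)
14. q=(4,19) nearest=6 d=5 new=(4,16) → add node 12 parent=6 cost=14
15. q=(2,3) nearest=0 d=1 new=(2,3) → add node 13 parent=0 cost=1
16. q=(21,36) nearest=10 d=18 new=(11,20) → add node 14 parent=10 cost=18
17. q=(21,1) nearest=11 d=11 new=(12,8) → add node 15 parent=11 cost=11
18. q=(19,10) nearest=9 d=6 new=(15,12) → add node 16 parent=9 cost=15
19. q=(23,23) nearest=9 d=10 new=(15,16) → add node 17 parent=9 cost=15
20. q=(6,10) nearest=3 d=2 new=(6,10) → add node 18 parent=3 cost=8
21. q=(19,19) nearest=17 d=4 new=(17,18) → add node 19 parent=17 cost=17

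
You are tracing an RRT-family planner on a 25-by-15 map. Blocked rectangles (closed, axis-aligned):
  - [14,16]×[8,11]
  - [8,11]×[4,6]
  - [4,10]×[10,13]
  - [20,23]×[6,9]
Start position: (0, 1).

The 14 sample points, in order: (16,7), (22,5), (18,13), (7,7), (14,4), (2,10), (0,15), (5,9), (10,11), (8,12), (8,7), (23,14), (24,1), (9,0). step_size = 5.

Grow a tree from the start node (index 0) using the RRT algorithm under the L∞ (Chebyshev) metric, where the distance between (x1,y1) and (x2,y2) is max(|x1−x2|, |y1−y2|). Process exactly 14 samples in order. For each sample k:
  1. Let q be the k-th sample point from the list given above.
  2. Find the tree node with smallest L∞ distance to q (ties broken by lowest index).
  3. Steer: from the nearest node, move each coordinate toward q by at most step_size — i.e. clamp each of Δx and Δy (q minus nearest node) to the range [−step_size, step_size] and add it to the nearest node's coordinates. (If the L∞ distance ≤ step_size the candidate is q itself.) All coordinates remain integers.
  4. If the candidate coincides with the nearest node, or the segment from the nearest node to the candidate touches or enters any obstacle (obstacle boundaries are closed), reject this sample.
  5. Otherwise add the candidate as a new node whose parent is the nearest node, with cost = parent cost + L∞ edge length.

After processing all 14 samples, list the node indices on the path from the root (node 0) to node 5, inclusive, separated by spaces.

1. q=(16,7) nearest=0 d=16 new=(5,6) → add node 1 parent=0 cost=5
2. q=(22,5) nearest=1 d=17 new=(10,5) → blocked by [8,11]×[4,6], reject
3. q=(18,13) nearest=1 d=13 new=(10,11) → blocked by [4,10]×[10,13], reject
4. q=(7,7) nearest=1 d=2 new=(7,7) → add node 2 parent=1 cost=7
5. q=(14,4) nearest=2 d=7 new=(12,4) → blocked by [8,11]×[4,6], reject
6. q=(2,10) nearest=1 d=4 new=(2,10) → add node 3 parent=1 cost=9
7. q=(0,15) nearest=3 d=5 new=(0,15) → add node 4 parent=3 cost=14
8. q=(5,9) nearest=2 d=2 new=(5,9) → add node 5 parent=2 cost=9
9. q=(10,11) nearest=2 d=4 new=(10,11) → blocked by [4,10]×[10,13], reject
10. q=(8,12) nearest=5 d=3 new=(8,12) → blocked by [4,10]×[10,13], reject
11. q=(8,7) nearest=2 d=1 new=(8,7) → add node 6 parent=2 cost=8
12. q=(23,14) nearest=6 d=15 new=(13,12) → add node 7 parent=6 cost=13
13. q=(24,1) nearest=7 d=11 new=(18,7) → blocked by [14,16]×[8,11], reject
14. q=(9,0) nearest=1 d=6 new=(9,1) → add node 8 parent=1 cost=10

Path: 0 1 2 5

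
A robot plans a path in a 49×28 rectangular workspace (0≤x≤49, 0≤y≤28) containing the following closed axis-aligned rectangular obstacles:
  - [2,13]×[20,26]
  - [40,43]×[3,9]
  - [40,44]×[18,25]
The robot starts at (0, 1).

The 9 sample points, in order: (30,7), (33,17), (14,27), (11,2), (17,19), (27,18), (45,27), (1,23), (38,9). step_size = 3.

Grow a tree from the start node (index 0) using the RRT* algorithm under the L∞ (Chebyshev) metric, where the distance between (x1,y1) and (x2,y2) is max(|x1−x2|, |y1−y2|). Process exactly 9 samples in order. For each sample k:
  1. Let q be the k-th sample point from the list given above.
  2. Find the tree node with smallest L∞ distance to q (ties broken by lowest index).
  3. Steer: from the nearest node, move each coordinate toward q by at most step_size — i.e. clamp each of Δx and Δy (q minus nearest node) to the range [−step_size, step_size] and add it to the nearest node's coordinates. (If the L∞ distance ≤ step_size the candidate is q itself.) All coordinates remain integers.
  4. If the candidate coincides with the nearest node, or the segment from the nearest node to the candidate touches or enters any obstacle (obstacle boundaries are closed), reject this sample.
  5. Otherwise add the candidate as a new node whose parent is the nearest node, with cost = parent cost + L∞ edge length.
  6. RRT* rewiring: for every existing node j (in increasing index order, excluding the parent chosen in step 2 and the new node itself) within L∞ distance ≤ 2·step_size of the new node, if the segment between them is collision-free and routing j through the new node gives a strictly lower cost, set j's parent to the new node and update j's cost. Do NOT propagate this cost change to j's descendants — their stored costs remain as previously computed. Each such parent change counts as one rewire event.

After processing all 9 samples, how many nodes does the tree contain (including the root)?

Node count: 10

1. q=(30,7) nearest=0 d=30 new=(3,4) → add node 1 parent=0 cost=3
2. q=(33,17) nearest=1 d=30 new=(6,7) → add node 2 parent=1 cost=6
3. q=(14,27) nearest=2 d=20 new=(9,10) → add node 3 parent=2 cost=9
4. q=(11,2) nearest=2 d=5 new=(9,4) → add node 4 parent=2 cost=9
5. q=(17,19) nearest=3 d=9 new=(12,13) → add node 5 parent=3 cost=12
6. q=(27,18) nearest=5 d=15 new=(15,16) → add node 6 parent=5 cost=15
7. q=(45,27) nearest=6 d=30 new=(18,19) → add node 7 parent=6 cost=18
8. q=(1,23) nearest=5 d=11 new=(9,16) → add node 8 parent=5 cost=15
9. q=(38,9) nearest=7 d=20 new=(21,16) → add node 9 parent=7 cost=21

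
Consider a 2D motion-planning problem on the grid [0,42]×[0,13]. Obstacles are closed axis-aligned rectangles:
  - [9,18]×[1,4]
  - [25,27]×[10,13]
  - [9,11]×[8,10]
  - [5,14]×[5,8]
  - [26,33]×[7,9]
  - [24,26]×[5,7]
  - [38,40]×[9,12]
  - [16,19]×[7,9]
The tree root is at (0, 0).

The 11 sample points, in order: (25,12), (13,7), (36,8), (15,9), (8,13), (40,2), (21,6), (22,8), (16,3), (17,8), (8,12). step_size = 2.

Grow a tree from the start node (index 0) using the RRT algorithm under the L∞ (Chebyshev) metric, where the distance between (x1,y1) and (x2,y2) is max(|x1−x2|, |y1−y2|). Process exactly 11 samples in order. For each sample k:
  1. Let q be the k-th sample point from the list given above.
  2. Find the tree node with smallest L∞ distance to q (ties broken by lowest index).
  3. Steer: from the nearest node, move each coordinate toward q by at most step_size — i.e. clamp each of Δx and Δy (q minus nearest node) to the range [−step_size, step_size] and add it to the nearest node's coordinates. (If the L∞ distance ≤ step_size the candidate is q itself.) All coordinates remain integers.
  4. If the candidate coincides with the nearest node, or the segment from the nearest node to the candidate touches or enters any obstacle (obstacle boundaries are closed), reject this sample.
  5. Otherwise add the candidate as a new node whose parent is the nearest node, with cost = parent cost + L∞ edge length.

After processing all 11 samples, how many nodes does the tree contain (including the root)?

Node count: 5

1. q=(25,12) nearest=0 d=25 new=(2,2) → add node 1 parent=0 cost=2
2. q=(13,7) nearest=1 d=11 new=(4,4) → add node 2 parent=1 cost=4
3. q=(36,8) nearest=2 d=32 new=(6,6) → blocked by [5,14]×[5,8], reject
4. q=(15,9) nearest=2 d=11 new=(6,6) → blocked by [5,14]×[5,8], reject
5. q=(8,13) nearest=2 d=9 new=(6,6) → blocked by [5,14]×[5,8], reject
6. q=(40,2) nearest=2 d=36 new=(6,2) → add node 3 parent=2 cost=6
7. q=(21,6) nearest=3 d=15 new=(8,4) → add node 4 parent=3 cost=8
8. q=(22,8) nearest=4 d=14 new=(10,6) → blocked by [5,14]×[5,8], reject
9. q=(16,3) nearest=4 d=8 new=(10,3) → blocked by [9,18]×[1,4], reject
10. q=(17,8) nearest=4 d=9 new=(10,6) → blocked by [5,14]×[5,8], reject
11. q=(8,12) nearest=2 d=8 new=(6,6) → blocked by [5,14]×[5,8], reject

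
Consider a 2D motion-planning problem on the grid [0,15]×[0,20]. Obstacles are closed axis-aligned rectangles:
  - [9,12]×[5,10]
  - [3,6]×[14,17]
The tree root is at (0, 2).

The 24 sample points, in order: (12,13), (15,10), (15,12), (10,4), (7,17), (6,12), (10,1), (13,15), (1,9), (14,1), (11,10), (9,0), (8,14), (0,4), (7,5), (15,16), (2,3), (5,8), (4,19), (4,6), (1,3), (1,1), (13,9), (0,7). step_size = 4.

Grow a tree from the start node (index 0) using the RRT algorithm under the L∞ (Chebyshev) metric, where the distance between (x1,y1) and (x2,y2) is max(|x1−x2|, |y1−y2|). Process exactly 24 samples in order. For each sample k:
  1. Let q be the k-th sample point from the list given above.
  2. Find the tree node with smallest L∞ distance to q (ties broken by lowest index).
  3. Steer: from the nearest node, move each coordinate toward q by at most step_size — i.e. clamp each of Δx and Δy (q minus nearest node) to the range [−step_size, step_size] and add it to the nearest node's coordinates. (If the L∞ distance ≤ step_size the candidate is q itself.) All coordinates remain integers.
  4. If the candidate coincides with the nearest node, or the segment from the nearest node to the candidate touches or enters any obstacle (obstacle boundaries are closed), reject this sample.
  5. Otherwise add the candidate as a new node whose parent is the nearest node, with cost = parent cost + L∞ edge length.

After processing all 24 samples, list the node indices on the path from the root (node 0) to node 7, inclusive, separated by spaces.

Path: 0 1 4 7

1. q=(12,13) nearest=0 d=12 new=(4,6) → add node 1 parent=0 cost=4
2. q=(15,10) nearest=1 d=11 new=(8,10) → add node 2 parent=1 cost=8
3. q=(15,12) nearest=2 d=7 new=(12,12) → add node 3 parent=2 cost=12
4. q=(10,4) nearest=1 d=6 new=(8,4) → add node 4 parent=1 cost=8
5. q=(7,17) nearest=3 d=5 new=(8,16) → add node 5 parent=3 cost=16
6. q=(6,12) nearest=2 d=2 new=(6,12) → add node 6 parent=2 cost=10
7. q=(10,1) nearest=4 d=3 new=(10,1) → add node 7 parent=4 cost=11
8. q=(13,15) nearest=3 d=3 new=(13,15) → add node 8 parent=3 cost=15
9. q=(1,9) nearest=1 d=3 new=(1,9) → add node 9 parent=1 cost=7
10. q=(14,1) nearest=7 d=4 new=(14,1) → add node 10 parent=7 cost=15
11. q=(11,10) nearest=3 d=2 new=(11,10) → blocked by [9,12]×[5,10], reject
12. q=(9,0) nearest=7 d=1 new=(9,0) → add node 11 parent=7 cost=12
13. q=(8,14) nearest=5 d=2 new=(8,14) → add node 12 parent=5 cost=18
14. q=(0,4) nearest=0 d=2 new=(0,4) → add node 13 parent=0 cost=2
15. q=(7,5) nearest=4 d=1 new=(7,5) → add node 14 parent=4 cost=9
16. q=(15,16) nearest=8 d=2 new=(15,16) → add node 15 parent=8 cost=17
17. q=(2,3) nearest=0 d=2 new=(2,3) → add node 16 parent=0 cost=2
18. q=(5,8) nearest=1 d=2 new=(5,8) → add node 17 parent=1 cost=6
19. q=(4,19) nearest=5 d=4 new=(4,19) → add node 18 parent=5 cost=20
20. q=(4,6) nearest=1 d=0 → coincident, reject
21. q=(1,3) nearest=0 d=1 new=(1,3) → add node 19 parent=0 cost=1
22. q=(1,1) nearest=0 d=1 new=(1,1) → add node 20 parent=0 cost=1
23. q=(13,9) nearest=3 d=3 new=(13,9) → add node 21 parent=3 cost=15
24. q=(0,7) nearest=9 d=2 new=(0,7) → add node 22 parent=9 cost=9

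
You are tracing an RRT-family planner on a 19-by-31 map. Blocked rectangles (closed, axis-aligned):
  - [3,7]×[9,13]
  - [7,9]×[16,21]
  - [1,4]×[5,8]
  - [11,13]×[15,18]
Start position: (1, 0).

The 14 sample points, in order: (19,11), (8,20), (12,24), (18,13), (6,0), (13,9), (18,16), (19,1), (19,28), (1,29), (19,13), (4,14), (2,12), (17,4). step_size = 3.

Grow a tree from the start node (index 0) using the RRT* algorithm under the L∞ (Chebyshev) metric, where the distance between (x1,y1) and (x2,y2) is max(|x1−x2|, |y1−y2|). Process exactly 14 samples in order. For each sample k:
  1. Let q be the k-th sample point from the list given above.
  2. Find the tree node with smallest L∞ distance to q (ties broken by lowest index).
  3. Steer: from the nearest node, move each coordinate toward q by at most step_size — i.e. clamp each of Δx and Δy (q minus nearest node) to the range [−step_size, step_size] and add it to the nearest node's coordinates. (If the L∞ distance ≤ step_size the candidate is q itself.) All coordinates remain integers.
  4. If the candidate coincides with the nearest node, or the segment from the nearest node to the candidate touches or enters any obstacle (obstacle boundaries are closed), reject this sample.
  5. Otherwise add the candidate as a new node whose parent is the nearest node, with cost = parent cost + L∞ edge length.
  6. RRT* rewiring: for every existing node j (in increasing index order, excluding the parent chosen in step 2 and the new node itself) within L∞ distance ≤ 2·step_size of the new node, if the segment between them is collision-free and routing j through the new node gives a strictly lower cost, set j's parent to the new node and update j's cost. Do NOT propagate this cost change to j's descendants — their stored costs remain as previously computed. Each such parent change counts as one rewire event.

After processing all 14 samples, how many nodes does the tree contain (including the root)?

Node count: 12

1. q=(19,11) nearest=0 d=18 new=(4,3) → add node 1 parent=0 cost=3
2. q=(8,20) nearest=1 d=17 new=(7,6) → add node 2 parent=1 cost=6
3. q=(12,24) nearest=2 d=18 new=(10,9) → add node 3 parent=2 cost=9
4. q=(18,13) nearest=3 d=8 new=(13,12) → add node 4 parent=3 cost=12
5. q=(6,0) nearest=1 d=3 new=(6,0) → add node 5 parent=1 cost=6
6. q=(13,9) nearest=3 d=3 new=(13,9) → add node 6 parent=3 cost=12
7. q=(18,16) nearest=4 d=5 new=(16,15) → add node 7 parent=4 cost=15
8. q=(19,1) nearest=6 d=8 new=(16,6) → add node 8 parent=6 cost=15
9. q=(19,28) nearest=7 d=13 new=(19,18) → add node 9 parent=7 cost=18
10. q=(1,29) nearest=7 d=15 new=(13,18) → blocked by [11,13]×[15,18], reject
11. q=(19,13) nearest=7 d=3 new=(19,13) → add node 10 parent=7 cost=18
12. q=(4,14) nearest=3 d=6 new=(7,12) → blocked by [3,7]×[9,13], reject
13. q=(2,12) nearest=2 d=6 new=(4,9) → blocked by [3,7]×[9,13], reject
14. q=(17,4) nearest=8 d=2 new=(17,4) → add node 11 parent=8 cost=17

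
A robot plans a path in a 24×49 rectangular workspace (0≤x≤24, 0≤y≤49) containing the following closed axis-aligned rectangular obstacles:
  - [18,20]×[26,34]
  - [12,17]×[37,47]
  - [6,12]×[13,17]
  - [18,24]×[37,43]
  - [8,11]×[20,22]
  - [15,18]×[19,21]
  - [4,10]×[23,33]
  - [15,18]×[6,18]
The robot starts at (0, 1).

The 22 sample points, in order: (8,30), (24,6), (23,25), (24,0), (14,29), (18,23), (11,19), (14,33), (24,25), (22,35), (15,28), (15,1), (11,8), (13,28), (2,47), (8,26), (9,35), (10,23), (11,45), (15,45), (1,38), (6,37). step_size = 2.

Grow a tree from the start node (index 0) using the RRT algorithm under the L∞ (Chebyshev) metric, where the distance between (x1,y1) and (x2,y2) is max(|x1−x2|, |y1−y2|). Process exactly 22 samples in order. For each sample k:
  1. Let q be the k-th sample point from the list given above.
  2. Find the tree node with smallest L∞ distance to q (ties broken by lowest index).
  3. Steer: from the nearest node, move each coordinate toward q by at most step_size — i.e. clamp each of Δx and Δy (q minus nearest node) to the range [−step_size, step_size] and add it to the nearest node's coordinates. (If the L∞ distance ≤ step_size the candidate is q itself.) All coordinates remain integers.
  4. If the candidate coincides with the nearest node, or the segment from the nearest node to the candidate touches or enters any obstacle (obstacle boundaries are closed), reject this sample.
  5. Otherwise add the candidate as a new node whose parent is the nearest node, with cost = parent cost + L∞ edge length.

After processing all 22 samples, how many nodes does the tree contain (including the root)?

1. q=(8,30) nearest=0 d=29 new=(2,3) → add node 1 parent=0 cost=2
2. q=(24,6) nearest=1 d=22 new=(4,5) → add node 2 parent=1 cost=4
3. q=(23,25) nearest=2 d=20 new=(6,7) → add node 3 parent=2 cost=6
4. q=(24,0) nearest=3 d=18 new=(8,5) → add node 4 parent=3 cost=8
5. q=(14,29) nearest=3 d=22 new=(8,9) → add node 5 parent=3 cost=8
6. q=(18,23) nearest=5 d=14 new=(10,11) → add node 6 parent=5 cost=10
7. q=(11,19) nearest=6 d=8 new=(11,13) → blocked by [6,12]×[13,17], reject
8. q=(14,33) nearest=6 d=22 new=(12,13) → blocked by [6,12]×[13,17], reject
9. q=(24,25) nearest=6 d=14 new=(12,13) → blocked by [6,12]×[13,17], reject
10. q=(22,35) nearest=6 d=24 new=(12,13) → blocked by [6,12]×[13,17], reject
11. q=(15,28) nearest=6 d=17 new=(12,13) → blocked by [6,12]×[13,17], reject
12. q=(15,1) nearest=4 d=7 new=(10,3) → add node 7 parent=4 cost=10
13. q=(11,8) nearest=4 d=3 new=(10,7) → add node 8 parent=4 cost=10
14. q=(13,28) nearest=6 d=17 new=(12,13) → blocked by [6,12]×[13,17], reject
15. q=(2,47) nearest=6 d=36 new=(8,13) → blocked by [6,12]×[13,17], reject
16. q=(8,26) nearest=6 d=15 new=(8,13) → blocked by [6,12]×[13,17], reject
17. q=(9,35) nearest=6 d=24 new=(9,13) → blocked by [6,12]×[13,17], reject
18. q=(10,23) nearest=6 d=12 new=(10,13) → blocked by [6,12]×[13,17], reject
19. q=(11,45) nearest=6 d=34 new=(11,13) → blocked by [6,12]×[13,17], reject
20. q=(15,45) nearest=6 d=34 new=(12,13) → blocked by [6,12]×[13,17], reject
21. q=(1,38) nearest=6 d=27 new=(8,13) → blocked by [6,12]×[13,17], reject
22. q=(6,37) nearest=6 d=26 new=(8,13) → blocked by [6,12]×[13,17], reject

Node count: 9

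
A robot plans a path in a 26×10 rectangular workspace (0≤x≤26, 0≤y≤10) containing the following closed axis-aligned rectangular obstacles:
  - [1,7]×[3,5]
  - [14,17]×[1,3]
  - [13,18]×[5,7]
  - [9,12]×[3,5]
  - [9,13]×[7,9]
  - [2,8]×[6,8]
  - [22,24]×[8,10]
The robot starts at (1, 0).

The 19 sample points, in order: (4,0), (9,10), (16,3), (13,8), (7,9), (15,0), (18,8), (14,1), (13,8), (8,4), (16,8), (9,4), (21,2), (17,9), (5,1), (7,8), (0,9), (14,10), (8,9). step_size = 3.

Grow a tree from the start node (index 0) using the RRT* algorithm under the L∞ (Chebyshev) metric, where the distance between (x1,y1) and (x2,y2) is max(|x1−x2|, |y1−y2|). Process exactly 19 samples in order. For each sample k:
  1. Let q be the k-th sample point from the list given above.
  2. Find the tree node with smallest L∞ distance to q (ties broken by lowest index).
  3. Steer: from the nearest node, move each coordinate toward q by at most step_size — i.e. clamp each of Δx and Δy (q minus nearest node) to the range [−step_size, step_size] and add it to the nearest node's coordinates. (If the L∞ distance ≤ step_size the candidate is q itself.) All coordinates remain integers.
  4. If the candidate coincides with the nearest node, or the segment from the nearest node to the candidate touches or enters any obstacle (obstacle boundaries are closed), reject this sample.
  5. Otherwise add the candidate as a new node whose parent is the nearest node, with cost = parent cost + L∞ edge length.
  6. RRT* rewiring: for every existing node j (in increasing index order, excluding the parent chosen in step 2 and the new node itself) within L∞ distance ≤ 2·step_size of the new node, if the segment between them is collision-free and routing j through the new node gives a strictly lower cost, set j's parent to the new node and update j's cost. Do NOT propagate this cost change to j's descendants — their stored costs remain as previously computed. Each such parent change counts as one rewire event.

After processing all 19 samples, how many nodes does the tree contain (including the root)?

Node count: 7

1. q=(4,0) nearest=0 d=3 new=(4,0) → add node 1 parent=0 cost=3
2. q=(9,10) nearest=0 d=10 new=(4,3) → blocked by [1,7]×[3,5], reject
3. q=(16,3) nearest=1 d=12 new=(7,3) → blocked by [1,7]×[3,5], reject
4. q=(13,8) nearest=1 d=9 new=(7,3) → blocked by [1,7]×[3,5], reject
5. q=(7,9) nearest=0 d=9 new=(4,3) → blocked by [1,7]×[3,5], reject
6. q=(15,0) nearest=1 d=11 new=(7,0) → add node 2 parent=1 cost=6
7. q=(18,8) nearest=2 d=11 new=(10,3) → blocked by [9,12]×[3,5], reject
8. q=(14,1) nearest=2 d=7 new=(10,1) → add node 3 parent=2 cost=9
9. q=(13,8) nearest=3 d=7 new=(13,4) → blocked by [9,12]×[3,5], reject
10. q=(8,4) nearest=3 d=3 new=(8,4) → add node 4 parent=3 cost=12
11. q=(16,8) nearest=3 d=7 new=(13,4) → blocked by [9,12]×[3,5], reject
12. q=(9,4) nearest=4 d=1 new=(9,4) → blocked by [9,12]×[3,5], reject
13. q=(21,2) nearest=3 d=11 new=(13,2) → add node 5 parent=3 cost=12
14. q=(17,9) nearest=5 d=7 new=(16,5) → blocked by [14,17]×[1,3], reject
15. q=(5,1) nearest=1 d=1 new=(5,1) → add node 6 parent=1 cost=4
16. q=(7,8) nearest=4 d=4 new=(7,7) → blocked by [2,8]×[6,8], reject
17. q=(0,9) nearest=4 d=8 new=(5,7) → blocked by [1,7]×[3,5], reject
18. q=(14,10) nearest=4 d=6 new=(11,7) → blocked by [9,12]×[3,5], reject
19. q=(8,9) nearest=4 d=5 new=(8,7) → blocked by [2,8]×[6,8], reject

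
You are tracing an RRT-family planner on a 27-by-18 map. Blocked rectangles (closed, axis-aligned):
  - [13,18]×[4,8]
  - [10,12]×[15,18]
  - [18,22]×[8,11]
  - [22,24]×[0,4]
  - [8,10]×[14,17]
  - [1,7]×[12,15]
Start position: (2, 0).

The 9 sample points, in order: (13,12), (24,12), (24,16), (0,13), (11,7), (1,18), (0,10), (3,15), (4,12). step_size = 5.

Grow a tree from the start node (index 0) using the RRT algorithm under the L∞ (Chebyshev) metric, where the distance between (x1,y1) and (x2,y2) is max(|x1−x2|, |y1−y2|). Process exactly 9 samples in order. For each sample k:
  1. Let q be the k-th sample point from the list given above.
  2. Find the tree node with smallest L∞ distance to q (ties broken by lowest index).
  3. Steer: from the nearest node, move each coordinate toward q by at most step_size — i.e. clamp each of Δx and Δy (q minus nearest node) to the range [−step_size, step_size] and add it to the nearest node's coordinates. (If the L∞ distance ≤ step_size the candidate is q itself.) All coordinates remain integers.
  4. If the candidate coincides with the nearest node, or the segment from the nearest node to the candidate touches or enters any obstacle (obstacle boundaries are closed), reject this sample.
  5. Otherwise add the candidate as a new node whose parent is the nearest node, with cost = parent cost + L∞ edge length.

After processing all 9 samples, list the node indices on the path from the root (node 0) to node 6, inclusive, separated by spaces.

1. q=(13,12) nearest=0 d=12 new=(7,5) → add node 1 parent=0 cost=5
2. q=(24,12) nearest=1 d=17 new=(12,10) → add node 2 parent=1 cost=10
3. q=(24,16) nearest=2 d=12 new=(17,15) → add node 3 parent=2 cost=15
4. q=(0,13) nearest=1 d=8 new=(2,10) → add node 4 parent=1 cost=10
5. q=(11,7) nearest=2 d=3 new=(11,7) → add node 5 parent=2 cost=13
6. q=(1,18) nearest=4 d=8 new=(1,15) → blocked by [1,7]×[12,15], reject
7. q=(0,10) nearest=4 d=2 new=(0,10) → add node 6 parent=4 cost=12
8. q=(3,15) nearest=4 d=5 new=(3,15) → blocked by [1,7]×[12,15], reject
9. q=(4,12) nearest=4 d=2 new=(4,12) → blocked by [1,7]×[12,15], reject

Path: 0 1 4 6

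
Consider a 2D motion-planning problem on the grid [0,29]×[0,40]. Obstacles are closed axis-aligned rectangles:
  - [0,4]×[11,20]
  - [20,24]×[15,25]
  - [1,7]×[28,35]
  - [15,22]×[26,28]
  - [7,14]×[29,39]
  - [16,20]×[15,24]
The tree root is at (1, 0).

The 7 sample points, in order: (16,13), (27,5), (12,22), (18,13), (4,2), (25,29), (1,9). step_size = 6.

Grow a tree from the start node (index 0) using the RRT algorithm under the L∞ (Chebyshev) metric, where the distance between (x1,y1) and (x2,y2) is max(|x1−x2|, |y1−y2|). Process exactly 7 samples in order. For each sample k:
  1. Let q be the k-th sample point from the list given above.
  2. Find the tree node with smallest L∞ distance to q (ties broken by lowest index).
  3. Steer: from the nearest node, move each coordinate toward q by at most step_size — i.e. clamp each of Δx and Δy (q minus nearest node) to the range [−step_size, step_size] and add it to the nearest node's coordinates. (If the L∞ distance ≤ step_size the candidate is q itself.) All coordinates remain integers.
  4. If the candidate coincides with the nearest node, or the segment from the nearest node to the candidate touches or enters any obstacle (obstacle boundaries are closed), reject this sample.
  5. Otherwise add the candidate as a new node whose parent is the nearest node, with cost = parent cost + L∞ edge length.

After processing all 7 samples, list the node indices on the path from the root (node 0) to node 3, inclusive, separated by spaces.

1. q=(16,13) nearest=0 d=15 new=(7,6) → add node 1 parent=0 cost=6
2. q=(27,5) nearest=1 d=20 new=(13,5) → add node 2 parent=1 cost=12
3. q=(12,22) nearest=1 d=16 new=(12,12) → add node 3 parent=1 cost=12
4. q=(18,13) nearest=3 d=6 new=(18,13) → add node 4 parent=3 cost=18
5. q=(4,2) nearest=0 d=3 new=(4,2) → add node 5 parent=0 cost=3
6. q=(25,29) nearest=4 d=16 new=(24,19) → blocked by [20,24]×[15,25], reject
7. q=(1,9) nearest=1 d=6 new=(1,9) → add node 6 parent=1 cost=12

Path: 0 1 3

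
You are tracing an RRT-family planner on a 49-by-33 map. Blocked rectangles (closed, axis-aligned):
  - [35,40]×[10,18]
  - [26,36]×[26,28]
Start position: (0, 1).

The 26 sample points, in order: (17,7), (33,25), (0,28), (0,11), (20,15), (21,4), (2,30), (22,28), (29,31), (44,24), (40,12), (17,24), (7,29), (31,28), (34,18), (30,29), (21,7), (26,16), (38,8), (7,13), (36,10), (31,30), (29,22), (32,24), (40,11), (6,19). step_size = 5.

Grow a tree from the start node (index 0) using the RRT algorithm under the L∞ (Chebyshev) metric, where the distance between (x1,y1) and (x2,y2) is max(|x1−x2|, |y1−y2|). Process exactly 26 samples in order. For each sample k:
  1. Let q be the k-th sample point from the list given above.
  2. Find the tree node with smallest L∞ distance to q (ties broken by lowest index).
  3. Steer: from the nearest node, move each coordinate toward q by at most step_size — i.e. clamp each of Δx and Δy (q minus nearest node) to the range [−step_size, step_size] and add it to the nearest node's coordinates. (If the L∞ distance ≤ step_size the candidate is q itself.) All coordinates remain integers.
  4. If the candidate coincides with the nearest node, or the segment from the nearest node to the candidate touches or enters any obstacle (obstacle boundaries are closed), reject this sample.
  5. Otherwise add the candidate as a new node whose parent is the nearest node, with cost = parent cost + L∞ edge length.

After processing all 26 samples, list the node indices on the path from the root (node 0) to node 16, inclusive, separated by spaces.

Path: 0 1 2 5 8 16

1. q=(17,7) nearest=0 d=17 new=(5,6) → add node 1 parent=0 cost=5
2. q=(33,25) nearest=1 d=28 new=(10,11) → add node 2 parent=1 cost=10
3. q=(0,28) nearest=2 d=17 new=(5,16) → add node 3 parent=2 cost=15
4. q=(0,11) nearest=1 d=5 new=(0,11) → add node 4 parent=1 cost=10
5. q=(20,15) nearest=2 d=10 new=(15,15) → add node 5 parent=2 cost=15
6. q=(21,4) nearest=2 d=11 new=(15,6) → add node 6 parent=2 cost=15
7. q=(2,30) nearest=3 d=14 new=(2,21) → add node 7 parent=3 cost=20
8. q=(22,28) nearest=5 d=13 new=(20,20) → add node 8 parent=5 cost=20
9. q=(29,31) nearest=8 d=11 new=(25,25) → add node 9 parent=8 cost=25
10. q=(44,24) nearest=9 d=19 new=(30,24) → add node 10 parent=9 cost=30
11. q=(40,12) nearest=10 d=12 new=(35,19) → add node 11 parent=10 cost=35
12. q=(17,24) nearest=8 d=4 new=(17,24) → add node 12 parent=8 cost=24
13. q=(7,29) nearest=7 d=8 new=(7,26) → add node 13 parent=7 cost=25
14. q=(31,28) nearest=10 d=4 new=(31,28) → blocked by [26,36]×[26,28], reject
15. q=(34,18) nearest=11 d=1 new=(34,18) → add node 14 parent=11 cost=36
16. q=(30,29) nearest=9 d=5 new=(30,29) → blocked by [26,36]×[26,28], reject
17. q=(21,7) nearest=6 d=6 new=(20,7) → add node 15 parent=6 cost=20
18. q=(26,16) nearest=8 d=6 new=(25,16) → add node 16 parent=8 cost=25
19. q=(38,8) nearest=14 d=10 new=(38,13) → blocked by [35,40]×[10,18], reject
20. q=(7,13) nearest=2 d=3 new=(7,13) → add node 17 parent=2 cost=13
21. q=(36,10) nearest=14 d=8 new=(36,13) → blocked by [35,40]×[10,18], reject
22. q=(31,30) nearest=9 d=6 new=(30,30) → blocked by [26,36]×[26,28], reject
23. q=(29,22) nearest=10 d=2 new=(29,22) → add node 18 parent=10 cost=32
24. q=(32,24) nearest=10 d=2 new=(32,24) → add node 19 parent=10 cost=32
25. q=(40,11) nearest=14 d=7 new=(39,13) → blocked by [35,40]×[10,18], reject
26. q=(6,19) nearest=3 d=3 new=(6,19) → add node 20 parent=3 cost=18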